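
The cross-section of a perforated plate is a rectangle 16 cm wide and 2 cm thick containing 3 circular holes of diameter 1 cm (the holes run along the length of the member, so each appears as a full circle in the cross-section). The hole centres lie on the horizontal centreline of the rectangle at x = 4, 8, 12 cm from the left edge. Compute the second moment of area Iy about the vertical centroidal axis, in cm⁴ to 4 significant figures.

Iy ≈ 657.4 cm⁴

Decompose the section into non-overlapping parts with the origin at the bottom-left of its bounding rectangle.
Plate: 16 × 2, A = 32 cm², x = 8 cm, Ī = 682.667 cm⁴.
Hole 1 (subtracted): ⌀1, A = 0.785398 cm², x = 4 cm, Ī = 0.0490874 cm⁴.
Hole 2 (subtracted): ⌀1, A = 0.785398 cm², x = 8 cm, Ī = 0.0490874 cm⁴.
Hole 3 (subtracted): ⌀1, A = 0.785398 cm², x = 12 cm, Ī = 0.0490874 cm⁴.
By symmetry the centroid is at mid-width, x̄ = 8 cm.
Transfer each piece to the vertical centroidal axis using Ī + A·d² with d = x − 8:
  plate: d = 0 cm → contributes +682.667 cm⁴
  hole 1: d = -4 cm → contributes −12.6155 cm⁴
  hole 2: d = 0 cm → contributes −0.0490874 cm⁴
  hole 3: d = 4 cm → contributes −12.6155 cm⁴
Total I = 657.387 cm⁴.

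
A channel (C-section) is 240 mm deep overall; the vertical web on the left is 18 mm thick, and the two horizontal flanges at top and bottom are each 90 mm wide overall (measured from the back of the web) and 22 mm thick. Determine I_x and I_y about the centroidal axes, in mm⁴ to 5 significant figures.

I_x ≈ 5.8503 × 10⁷ mm⁴, I_y ≈ 5.1863 × 10⁶ mm⁴

Break the section into simple shapes (no overlaps), measuring from the bottom-left corner of the bounding box.
Web: 18 × 240, A = 4 320 mm², y = 120 mm, Ī = 20 736 000 mm⁴.
Top flange (beyond web): 72 × 22, A = 1 584 mm², y = 229 mm, Ī = 63 888 mm⁴.
Bottom flange (beyond web): 72 × 22, A = 1 584 mm², y = 11 mm, Ī = 63 888 mm⁴.
By symmetry the centroid is at mid-height, ȳ = 120 mm.
Transfer each piece to the centroidal x-axis using Ī + A·d² with d = y − 120:
  web: d = 0 mm → contributes +20 736 000 mm⁴
  top flange (beyond web): d = 109 mm → contributes +18 883 392 mm⁴
  bottom flange (beyond web): d = -109 mm → contributes +18 883 392 mm⁴
Total I = 58 502 784 mm⁴.
For the y-axis: x̄ = 28.03846 mm.
Repeating about the centroidal y-axis gives I_y = 5 186 293 mm⁴.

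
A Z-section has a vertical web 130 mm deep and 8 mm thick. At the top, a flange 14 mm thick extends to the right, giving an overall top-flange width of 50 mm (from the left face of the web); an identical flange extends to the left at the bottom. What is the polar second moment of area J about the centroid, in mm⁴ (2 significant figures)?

Break the section into simple shapes (no overlaps), measuring from the bottom-left corner of the bounding box.
Web: 8 × 130, A = 1 040 mm², y = 65 mm, Ī = 1 464 667 mm⁴.
Top flange (beyond web): 42 × 14, A = 588 mm², y = 123 mm, Ī = 9 604 mm⁴.
Bottom flange (beyond web): 42 × 14, A = 588 mm², y = 7 mm, Ī = 9 604 mm⁴.
Centroid: ȳ = ΣA·y / ΣA = 65 mm.
Transfer each piece to the centroidal x-axis using Ī + A·d² with d = y − 65:
  web: d = 0 mm → contributes +1 464 667 mm⁴
  top flange (beyond web): d = 58 mm → contributes +1 987 636 mm⁴
  bottom flange (beyond web): d = -58 mm → contributes +1 987 636 mm⁴
Total I = 5 439 939 mm⁴.
For the y-axis: x̄ = 46 mm.
Repeating about the centroidal y-axis gives I_y = 913 419 mm⁴.
Polar second moment: J = I_x + I_y = 6 353 357 mm⁴.

J ≈ 6.4 × 10⁶ mm⁴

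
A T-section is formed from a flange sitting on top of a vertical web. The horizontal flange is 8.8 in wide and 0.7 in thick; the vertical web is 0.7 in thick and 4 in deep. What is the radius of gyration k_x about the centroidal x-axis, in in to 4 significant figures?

Break the section into simple shapes (no overlaps), measuring from the bottom-left corner of the bounding box.
Flange: 8.8 × 0.7, A = 6.16 in², y = 4.35 in, Ī = 0.251533 in⁴.
Web: 0.7 × 4, A = 2.8 in², y = 2 in, Ī = 3.73333 in⁴.
Centroid: ȳ = ΣA·y / ΣA = 3.61563 in.
Transfer each piece to the centroidal x-axis using Ī + A·d² with d = y − 3.61563:
  flange: d = 0.734375 in → contributes +3.57366 in⁴
  web: d = -1.61563 in → contributes +11.042 in⁴
Total I = 14.6157 in⁴.
Radius of gyration: k = √(I/A) = √(14.6157 / 8.96) = 1.27719 in.

k_x ≈ 1.277 in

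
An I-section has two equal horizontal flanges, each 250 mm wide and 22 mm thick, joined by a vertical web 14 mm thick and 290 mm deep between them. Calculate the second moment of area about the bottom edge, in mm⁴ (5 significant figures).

Decompose the section into non-overlapping parts with the origin at the bottom-left of its bounding rectangle.
Bottom flange: 250 × 22, A = 5 500 mm², y = 11 mm, Ī = 221833.3 mm⁴.
Web: 14 × 290, A = 4 060 mm², y = 167 mm, Ī = 28 453 833 mm⁴.
Top flange: 250 × 22, A = 5 500 mm², y = 323 mm, Ī = 221833.3 mm⁴.
Transfer each piece to the base of the section using Ī + A·d² with d = y − 0:
  bottom flange: d = 11 mm → contributes +887333.3 mm⁴
  web: d = 167 mm → contributes +141 683 173 mm⁴
  top flange: d = 323 mm → contributes +574 031 333 mm⁴
Total I = 716 601 840 mm⁴.

I_base ≈ 7.1660 × 10⁸ mm⁴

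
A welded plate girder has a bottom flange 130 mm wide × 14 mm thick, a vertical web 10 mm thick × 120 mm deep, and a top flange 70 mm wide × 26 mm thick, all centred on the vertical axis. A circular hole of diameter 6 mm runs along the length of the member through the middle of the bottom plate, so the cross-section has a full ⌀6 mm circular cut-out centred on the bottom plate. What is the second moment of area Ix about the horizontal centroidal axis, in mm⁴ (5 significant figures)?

Decompose the section into non-overlapping parts with the origin at the bottom-left of its bounding rectangle.
Bottom plate: 130 × 14, A = 1 820 mm², y = 7 mm, Ī = 29726.67 mm⁴.
Web plate: 10 × 120, A = 1 200 mm², y = 74 mm, Ī = 1 440 000 mm⁴.
Top plate: 70 × 26, A = 1 820 mm², y = 147 mm, Ī = 102526.7 mm⁴.
Hole (subtracted): ⌀6, A = 28.27433 mm², y = 7 mm, Ī = 63.61725 mm⁴.
Centroid: ȳ = ΣA·y / ΣA = 76.66316 mm.
Transfer each piece to the horizontal centroidal axis using Ī + A·d² with d = y − 76.66316:
  bottom plate: d = -69.66316 mm → contributes +8 862 106 mm⁴
  web plate: d = -2.663157 mm → contributes +1 448 511 mm⁴
  top plate: d = 70.33684 mm → contributes +9 106 561 mm⁴
  hole: d = -69.66316 mm → contributes −137277.7 mm⁴
Total I = 19 279 900 mm⁴.

Ix ≈ 1.9280 × 10⁷ mm⁴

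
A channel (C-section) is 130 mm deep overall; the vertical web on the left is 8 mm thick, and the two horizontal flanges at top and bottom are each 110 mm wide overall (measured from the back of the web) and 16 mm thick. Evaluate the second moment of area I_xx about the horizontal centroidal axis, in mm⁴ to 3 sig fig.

Treat the section as a set of non-overlapping primitives; coordinates are from the bounding-box lower-left.
Web: 8 × 130, A = 1 040 mm², y = 65 mm, Ī = 1 464 667 mm⁴.
Top flange (beyond web): 102 × 16, A = 1 632 mm², y = 122 mm, Ī = 34 816 mm⁴.
Bottom flange (beyond web): 102 × 16, A = 1 632 mm², y = 8 mm, Ī = 34 816 mm⁴.
By symmetry the centroid is at mid-height, ȳ = 65 mm.
Transfer each piece to the horizontal centroidal axis using Ī + A·d² with d = y − 65:
  web: d = 0 mm → contributes +1 464 667 mm⁴
  top flange (beyond web): d = 57 mm → contributes +5 337 184 mm⁴
  bottom flange (beyond web): d = -57 mm → contributes +5 337 184 mm⁴
Total I = 12 139 035 mm⁴.

I_xx ≈ 1.21 × 10⁷ mm⁴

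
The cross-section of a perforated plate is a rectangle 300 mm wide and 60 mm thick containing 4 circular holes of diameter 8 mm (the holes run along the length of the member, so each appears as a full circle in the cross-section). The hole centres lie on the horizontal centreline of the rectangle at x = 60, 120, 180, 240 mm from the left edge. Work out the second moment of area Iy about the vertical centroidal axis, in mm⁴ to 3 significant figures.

Decompose the section into non-overlapping parts with the origin at the bottom-left of its bounding rectangle.
Plate: 300 × 60, A = 18 000 mm², x = 150 mm, Ī = 135 000 000 mm⁴.
Hole 1 (subtracted): ⌀8, A = 50.265 mm², x = 60 mm, Ī = 201.06 mm⁴.
Hole 2 (subtracted): ⌀8, A = 50.265 mm², x = 120 mm, Ī = 201.06 mm⁴.
Hole 3 (subtracted): ⌀8, A = 50.265 mm², x = 180 mm, Ī = 201.06 mm⁴.
Hole 4 (subtracted): ⌀8, A = 50.265 mm², x = 240 mm, Ī = 201.06 mm⁴.
By symmetry the centroid is at mid-width, x̄ = 150 mm.
Transfer each piece to the vertical centroidal axis using Ī + A·d² with d = x − 150:
  plate: d = 0 mm → contributes +135 000 000 mm⁴
  hole 1: d = -90 mm → contributes −407 351 mm⁴
  hole 2: d = -30 mm → contributes −45 440 mm⁴
  hole 3: d = 30 mm → contributes −45 440 mm⁴
  hole 4: d = 90 mm → contributes −407 351 mm⁴
Total I = 134 094 417 mm⁴.

Iy ≈ 1.34 × 10⁸ mm⁴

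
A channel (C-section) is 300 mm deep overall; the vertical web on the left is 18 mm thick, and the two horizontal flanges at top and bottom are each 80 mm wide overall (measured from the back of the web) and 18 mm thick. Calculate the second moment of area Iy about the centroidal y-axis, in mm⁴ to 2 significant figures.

Iy ≈ 3.4 × 10⁶ mm⁴

Break the section into simple shapes (no overlaps), measuring from the bottom-left corner of the bounding box.
Web: 18 × 300, A = 5 400 mm², x = 9 mm, Ī = 145 800 mm⁴.
Top flange (beyond web): 62 × 18, A = 1 116 mm², x = 49 mm, Ī = 357 492 mm⁴.
Bottom flange (beyond web): 62 × 18, A = 1 116 mm², x = 49 mm, Ī = 357 492 mm⁴.
Centroid: x̄ = ΣA·x / ΣA = 20.7 mm.
Transfer each piece to the centroidal y-axis using Ī + A·d² with d = x − 20.7:
  web: d = -11.7 mm → contributes +884 768 mm⁴
  top flange (beyond web): d = 28.3 mm → contributes +1 251 404 mm⁴
  bottom flange (beyond web): d = 28.3 mm → contributes +1 251 404 mm⁴
Total I = 3 387 576 mm⁴.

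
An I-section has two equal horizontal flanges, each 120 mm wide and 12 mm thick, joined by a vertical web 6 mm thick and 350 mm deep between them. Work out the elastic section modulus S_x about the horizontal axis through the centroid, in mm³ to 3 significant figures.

Split into non-overlapping primitives; take the origin at the lower-left of the bounding box.
Bottom flange: 120 × 12, A = 1 440 mm², y = 6 mm, Ī = 17 280 mm⁴.
Web: 6 × 350, A = 2 100 mm², y = 187 mm, Ī = 21 437 500 mm⁴.
Top flange: 120 × 12, A = 1 440 mm², y = 368 mm, Ī = 17 280 mm⁴.
By symmetry the centroid is at mid-height, ȳ = 187 mm.
Transfer each piece to the horizontal axis through the centroid using Ī + A·d² with d = y − 187:
  bottom flange: d = -181 mm → contributes +47 193 120 mm⁴
  web: d = 0 mm → contributes +21 437 500 mm⁴
  top flange: d = 181 mm → contributes +47 193 120 mm⁴
Total I = 115 823 740 mm⁴.
Extreme fibre distance c = 187 mm; S = I/c = 619 378 mm³.

S_x ≈ 6.19 × 10⁵ mm³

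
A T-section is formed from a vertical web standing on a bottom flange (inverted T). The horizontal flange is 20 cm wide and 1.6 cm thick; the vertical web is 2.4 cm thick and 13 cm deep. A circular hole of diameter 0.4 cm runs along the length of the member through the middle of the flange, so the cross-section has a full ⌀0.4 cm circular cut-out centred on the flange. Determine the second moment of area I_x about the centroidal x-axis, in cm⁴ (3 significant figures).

I_x ≈ 1290 cm⁴

Treat the section as a set of non-overlapping primitives; coordinates are from the bounding-box lower-left.
Flange: 20 × 1.6, A = 32 cm², y = 0.8 cm, Ī = 6.8267 cm⁴.
Web: 2.4 × 13, A = 31.2 cm², y = 8.1 cm, Ī = 439.4 cm⁴.
Hole (subtracted): ⌀0.4, A = 0.12566 cm², y = 0.8 cm, Ī = 0.0012566 cm⁴.
Centroid: ȳ = ΣA·y / ΣA = 4.411 cm.
Transfer each piece to the centroidal x-axis using Ī + A·d² with d = y − 4.411:
  flange: d = -3.611 cm → contributes +424.08 cm⁴
  web: d = 3.689 cm → contributes +864 cm⁴
  hole: d = -3.611 cm → contributes −1.6398 cm⁴
Total I = 1286.4 cm⁴.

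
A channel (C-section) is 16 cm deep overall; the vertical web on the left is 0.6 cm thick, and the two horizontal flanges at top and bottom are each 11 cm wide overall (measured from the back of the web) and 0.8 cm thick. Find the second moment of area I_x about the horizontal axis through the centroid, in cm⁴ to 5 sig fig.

I_x ≈ 1166.8 cm⁴

Treat the section as a set of non-overlapping primitives; coordinates are from the bounding-box lower-left.
Web: 0.6 × 16, A = 9.6 cm², y = 8 cm, Ī = 204.8 cm⁴.
Top flange (beyond web): 10.4 × 0.8, A = 8.32 cm², y = 15.6 cm, Ī = 0.4437333 cm⁴.
Bottom flange (beyond web): 10.4 × 0.8, A = 8.32 cm², y = 0.4 cm, Ī = 0.4437333 cm⁴.
By symmetry the centroid is at mid-height, ȳ = 8 cm.
Transfer each piece to the horizontal axis through the centroid using Ī + A·d² with d = y − 8:
  web: d = 0 cm → contributes +204.8 cm⁴
  top flange (beyond web): d = 7.6 cm → contributes +481.0069 cm⁴
  bottom flange (beyond web): d = -7.6 cm → contributes +481.0069 cm⁴
Total I = 1166.814 cm⁴.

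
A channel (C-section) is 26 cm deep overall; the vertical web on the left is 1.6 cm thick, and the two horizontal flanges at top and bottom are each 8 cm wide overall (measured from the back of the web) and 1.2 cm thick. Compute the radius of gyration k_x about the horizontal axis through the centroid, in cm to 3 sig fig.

Decompose the section into non-overlapping parts with the origin at the bottom-left of its bounding rectangle.
Web: 1.6 × 26, A = 41.6 cm², y = 13 cm, Ī = 2343.5 cm⁴.
Top flange (beyond web): 6.4 × 1.2, A = 7.68 cm², y = 25.4 cm, Ī = 0.9216 cm⁴.
Bottom flange (beyond web): 6.4 × 1.2, A = 7.68 cm², y = 0.6 cm, Ī = 0.9216 cm⁴.
By symmetry the centroid is at mid-height, ȳ = 13 cm.
Transfer each piece to the horizontal axis through the centroid using Ī + A·d² with d = y − 13:
  web: d = 0 cm → contributes +2343.5 cm⁴
  top flange (beyond web): d = 12.4 cm → contributes +1181.8 cm⁴
  bottom flange (beyond web): d = -12.4 cm → contributes +1181.8 cm⁴
Total I = 4707.1 cm⁴.
Radius of gyration: k = √(I/A) = √(4707.1 / 56.96) = 9.0905 cm.

k_x ≈ 9.09 cm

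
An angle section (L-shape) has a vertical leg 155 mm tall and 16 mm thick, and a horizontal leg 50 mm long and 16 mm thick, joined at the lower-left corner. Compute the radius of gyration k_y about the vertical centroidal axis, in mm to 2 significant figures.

k_y ≈ 11 mm

Split into non-overlapping primitives; take the origin at the lower-left of the bounding box.
Vertical leg: 16 × 155, A = 2 480 mm², x = 8 mm, Ī = 52 907 mm⁴.
Horizontal leg (remainder): 34 × 16, A = 544 mm², x = 33 mm, Ī = 52 405 mm⁴.
Centroid: x̄ = ΣA·x / ΣA = 12.5 mm.
Transfer each piece to the vertical centroidal axis using Ī + A·d² with d = x − 12.5:
  vertical leg: d = -4.497 mm → contributes +103 068 mm⁴
  horizontal leg (remainder): d = 20.5 mm → contributes +281 080 mm⁴
Total I = 384 148 mm⁴.
Radius of gyration: k = √(I/A) = √(384 148 / 3 024) = 11.27 mm.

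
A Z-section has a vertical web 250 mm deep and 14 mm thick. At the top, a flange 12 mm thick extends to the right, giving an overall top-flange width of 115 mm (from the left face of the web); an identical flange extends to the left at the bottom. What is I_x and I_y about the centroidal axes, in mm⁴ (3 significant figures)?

I_x ≈ 5.26 × 10⁷ mm⁴, I_y ≈ 1.01 × 10⁷ mm⁴

Split into non-overlapping primitives; take the origin at the lower-left of the bounding box.
Web: 14 × 250, A = 3 500 mm², y = 125 mm, Ī = 18 229 167 mm⁴.
Top flange (beyond web): 101 × 12, A = 1 212 mm², y = 244 mm, Ī = 14 544 mm⁴.
Bottom flange (beyond web): 101 × 12, A = 1 212 mm², y = 6 mm, Ī = 14 544 mm⁴.
Centroid: ȳ = ΣA·y / ΣA = 125 mm.
Transfer each piece to the centroidal x-axis using Ī + A·d² with d = y − 125:
  web: d = 0 mm → contributes +18 229 167 mm⁴
  top flange (beyond web): d = 119 mm → contributes +17 177 676 mm⁴
  bottom flange (beyond web): d = -119 mm → contributes +17 177 676 mm⁴
Total I = 52 584 519 mm⁴.
For the y-axis: x̄ = 108 mm.
Repeating about the centroidal y-axis gives I_y = 10 132 119 mm⁴.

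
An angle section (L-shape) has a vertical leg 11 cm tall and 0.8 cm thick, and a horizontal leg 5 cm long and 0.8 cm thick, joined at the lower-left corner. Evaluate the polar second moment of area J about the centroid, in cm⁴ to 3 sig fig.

J ≈ 173 cm⁴

Decompose the section into non-overlapping parts with the origin at the bottom-left of its bounding rectangle.
Vertical leg: 0.8 × 11, A = 8.8 cm², y = 5.5 cm, Ī = 88.733 cm⁴.
Horizontal leg (remainder): 4.2 × 0.8, A = 3.36 cm², y = 0.4 cm, Ī = 0.1792 cm⁴.
Centroid: ȳ = ΣA·y / ΣA = 4.0908 cm.
Transfer each piece to the centroidal x-axis using Ī + A·d² with d = y − 4.0908:
  vertical leg: d = 1.4092 cm → contributes +106.21 cm⁴
  horizontal leg (remainder): d = -3.6908 cm → contributes +45.949 cm⁴
Total I = 152.16 cm⁴.
For the y-axis: x̄ = 1.0908 cm.
Repeating about the centroidal y-axis gives I_y = 20.606 cm⁴.
Polar second moment: J = I_x + I_y = 172.76 cm⁴.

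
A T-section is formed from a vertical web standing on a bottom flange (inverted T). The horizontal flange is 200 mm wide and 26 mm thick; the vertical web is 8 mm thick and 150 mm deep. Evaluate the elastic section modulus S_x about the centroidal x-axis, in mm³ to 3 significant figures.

S_x ≈ 6.89 × 10⁴ mm³

Decompose the section into non-overlapping parts with the origin at the bottom-left of its bounding rectangle.
Flange: 200 × 26, A = 5 200 mm², y = 13 mm, Ī = 292 933 mm⁴.
Web: 8 × 150, A = 1 200 mm², y = 101 mm, Ī = 2 250 000 mm⁴.
Centroid: ȳ = ΣA·y / ΣA = 29.5 mm.
Transfer each piece to the centroidal x-axis using Ī + A·d² with d = y − 29.5:
  flange: d = -16.5 mm → contributes +1 708 633 mm⁴
  web: d = 71.5 mm → contributes +8 384 700 mm⁴
Total I = 10 093 333 mm⁴.
Extreme fibre distance c = 146.5 mm; S = I/c = 68 896 mm³.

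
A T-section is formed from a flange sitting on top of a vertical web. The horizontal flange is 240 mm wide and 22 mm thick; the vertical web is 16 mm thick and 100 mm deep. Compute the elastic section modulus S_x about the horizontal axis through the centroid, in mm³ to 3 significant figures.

Treat the section as a set of non-overlapping primitives; coordinates are from the bounding-box lower-left.
Flange: 240 × 22, A = 5 280 mm², y = 111 mm, Ī = 212 960 mm⁴.
Web: 16 × 100, A = 1 600 mm², y = 50 mm, Ī = 1 333 333 mm⁴.
Centroid: ȳ = ΣA·y / ΣA = 96.814 mm.
Transfer each piece to the horizontal axis through the centroid using Ī + A·d² with d = y − 96.814:
  flange: d = 14.186 mm → contributes +1 275 528 mm⁴
  web: d = -46.814 mm → contributes +4 839 807 mm⁴
Total I = 6 115 335 mm⁴.
Extreme fibre distance c = 96.814 mm; S = I/c = 63 166 mm³.

S_x ≈ 6.32 × 10⁴ mm³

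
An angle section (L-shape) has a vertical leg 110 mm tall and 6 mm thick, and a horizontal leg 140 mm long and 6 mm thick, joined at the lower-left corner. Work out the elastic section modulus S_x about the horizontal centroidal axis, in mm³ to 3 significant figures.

Break the section into simple shapes (no overlaps), measuring from the bottom-left corner of the bounding box.
Vertical leg: 6 × 110, A = 660 mm², y = 55 mm, Ī = 665 500 mm⁴.
Horizontal leg (remainder): 134 × 6, A = 804 mm², y = 3 mm, Ī = 2 412 mm⁴.
Centroid: ȳ = ΣA·y / ΣA = 26.443 mm.
Transfer each piece to the horizontal centroidal axis using Ī + A·d² with d = y − 26.443:
  vertical leg: d = 28.557 mm → contributes +1 203 746 mm⁴
  horizontal leg (remainder): d = -23.443 mm → contributes +444 255 mm⁴
Total I = 1 648 001 mm⁴.
Extreme fibre distance c = 83.557 mm; S = I/c = 19 723 mm³.

S_x ≈ 1.97 × 10⁴ mm³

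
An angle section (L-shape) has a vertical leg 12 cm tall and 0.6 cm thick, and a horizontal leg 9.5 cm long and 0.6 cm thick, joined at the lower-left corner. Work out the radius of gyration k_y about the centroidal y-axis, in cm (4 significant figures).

Split into non-overlapping primitives; take the origin at the lower-left of the bounding box.
Vertical leg: 0.6 × 12, A = 7.2 cm², x = 0.3 cm, Ī = 0.216 cm⁴.
Horizontal leg (remainder): 8.9 × 0.6, A = 5.34 cm², x = 5.05 cm, Ī = 35.2485 cm⁴.
Centroid: x̄ = ΣA·x / ΣA = 2.32273 cm.
Transfer each piece to the centroidal y-axis using Ī + A·d² with d = x − 2.32273:
  vertical leg: d = -2.02273 cm → contributes +29.6743 cm⁴
  horizontal leg (remainder): d = 2.72727 cm → contributes +74.9675 cm⁴
Total I = 104.642 cm⁴.
Radius of gyration: k = √(I/A) = √(104.642 / 12.54) = 2.88871 cm.

k_y ≈ 2.889 cm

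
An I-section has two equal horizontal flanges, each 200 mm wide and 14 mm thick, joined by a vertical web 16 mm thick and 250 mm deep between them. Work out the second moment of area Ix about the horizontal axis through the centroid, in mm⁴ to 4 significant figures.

Decompose the section into non-overlapping parts with the origin at the bottom-left of its bounding rectangle.
Bottom flange: 200 × 14, A = 2 800 mm², y = 7 mm, Ī = 45733.3 mm⁴.
Web: 16 × 250, A = 4 000 mm², y = 139 mm, Ī = 20 833 333 mm⁴.
Top flange: 200 × 14, A = 2 800 mm², y = 271 mm, Ī = 45733.3 mm⁴.
By symmetry the centroid is at mid-height, ȳ = 139 mm.
Transfer each piece to the horizontal axis through the centroid using Ī + A·d² with d = y − 139:
  bottom flange: d = -132 mm → contributes +48 832 933 mm⁴
  web: d = 0 mm → contributes +20 833 333 mm⁴
  top flange: d = 132 mm → contributes +48 832 933 mm⁴
Total I = 118 499 200 mm⁴.

Ix ≈ 1.185 × 10⁸ mm⁴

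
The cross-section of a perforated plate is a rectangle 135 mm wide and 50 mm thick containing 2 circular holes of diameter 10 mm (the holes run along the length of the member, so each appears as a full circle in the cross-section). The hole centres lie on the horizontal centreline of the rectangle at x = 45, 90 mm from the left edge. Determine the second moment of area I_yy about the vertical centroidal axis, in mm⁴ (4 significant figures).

Split into non-overlapping primitives; take the origin at the lower-left of the bounding box.
Plate: 135 × 50, A = 6 750 mm², x = 67.5 mm, Ī = 10 251 563 mm⁴.
Hole 1 (subtracted): ⌀10, A = 78.5398 mm², x = 45 mm, Ī = 490.874 mm⁴.
Hole 2 (subtracted): ⌀10, A = 78.5398 mm², x = 90 mm, Ī = 490.874 mm⁴.
By symmetry the centroid is at mid-width, x̄ = 67.5 mm.
Transfer each piece to the vertical centroidal axis using Ī + A·d² with d = x − 67.5:
  plate: d = 0 mm → contributes +10 251 563 mm⁴
  hole 1: d = -22.5 mm → contributes −40251.7 mm⁴
  hole 2: d = 22.5 mm → contributes −40251.7 mm⁴
Total I = 10 171 059 mm⁴.

I_yy ≈ 1.017 × 10⁷ mm⁴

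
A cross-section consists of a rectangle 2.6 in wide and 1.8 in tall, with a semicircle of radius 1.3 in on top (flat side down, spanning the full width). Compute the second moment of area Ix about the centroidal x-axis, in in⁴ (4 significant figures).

Ix ≈ 5.147 in⁴

Break the section into simple shapes (no overlaps), measuring from the bottom-left corner of the bounding box.
Rectangular body: 2.6 × 1.8, A = 4.68 in², y = 0.9 in, Ī = 1.2636 in⁴.
Semicircular cap: semicircle r = 1.3, A = 2.65465 in², y = 2.35174 in, Ī = 0.313477 in⁴.
Centroid: ȳ = ΣA·y / ΣA = 1.42543 in.
Transfer each piece to the centroidal x-axis using Ī + A·d² with d = y − 1.42543:
  rectangular body: d = -0.525431 in → contributes +2.55564 in⁴
  semicircular cap: d = 0.926306 in → contributes +2.59128 in⁴
Total I = 5.14692 in⁴.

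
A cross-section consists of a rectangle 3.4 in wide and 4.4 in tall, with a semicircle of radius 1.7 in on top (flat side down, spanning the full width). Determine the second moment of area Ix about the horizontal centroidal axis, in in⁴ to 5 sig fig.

Decompose the section into non-overlapping parts with the origin at the bottom-left of its bounding rectangle.
Rectangular body: 3.4 × 4.4, A = 14.96 in², y = 2.2 in, Ī = 24.13547 in⁴.
Semicircular cap: semicircle r = 1.7, A = 4.539601 in², y = 5.121502 in, Ī = 0.9167011 in⁴.
Centroid: ȳ = ΣA·y / ΣA = 2.88014 in.
Transfer each piece to the horizontal centroidal axis using Ī + A·d² with d = y − 2.88014:
  rectangular body: d = -0.6801399 in → contributes +31.05582 in⁴
  semicircular cap: d = 2.241363 in → contributes +23.72232 in⁴
Total I = 54.77814 in⁴.

Ix ≈ 54.778 in⁴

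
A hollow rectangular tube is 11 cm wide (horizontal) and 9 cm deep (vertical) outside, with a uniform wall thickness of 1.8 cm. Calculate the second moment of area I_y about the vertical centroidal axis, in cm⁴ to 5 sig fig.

Break the section into simple shapes (no overlaps), measuring from the bottom-left corner of the bounding box.
Outer rectangle: 11 × 9, A = 99 cm², x = 5.5 cm, Ī = 998.25 cm⁴.
Inner void (subtracted): 7.4 × 5.4, A = 39.96 cm², x = 5.5 cm, Ī = 182.3508 cm⁴.
By symmetry the centroid is at mid-width, x̄ = 5.5 cm.
All pieces are centred on the vertical centroidal axis, so I = ΣĪ (holes subtracted) = 815.8992 cm⁴.

I_y ≈ 815.90 cm⁴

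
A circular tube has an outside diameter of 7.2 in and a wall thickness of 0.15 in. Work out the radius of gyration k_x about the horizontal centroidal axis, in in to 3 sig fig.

Decompose the section into non-overlapping parts with the origin at the bottom-left of its bounding rectangle.
Outer circle: ⌀7.2, A = 40.715 in², y = 3.6 in, Ī = 131.92 in⁴.
Bore (subtracted): ⌀6.9, A = 37.393 in², y = 3.6 in, Ī = 111.27 in⁴.
By symmetry the centroid is at mid-height, ȳ = 3.6 in.
All pieces are centred on the horizontal centroidal axis, so I = ΣĪ (holes subtracted) = 20.65 in⁴.
Radius of gyration: k = √(I/A) = √(20.65 / 3.3222) = 2.4931 in.

k_x ≈ 2.49 in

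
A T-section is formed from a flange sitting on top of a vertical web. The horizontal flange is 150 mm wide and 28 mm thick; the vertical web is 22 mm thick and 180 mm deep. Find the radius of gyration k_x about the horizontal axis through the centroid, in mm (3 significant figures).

k_x ≈ 63.6 mm

Treat the section as a set of non-overlapping primitives; coordinates are from the bounding-box lower-left.
Flange: 150 × 28, A = 4 200 mm², y = 194 mm, Ī = 274 400 mm⁴.
Web: 22 × 180, A = 3 960 mm², y = 90 mm, Ī = 10 692 000 mm⁴.
Centroid: ȳ = ΣA·y / ΣA = 143.53 mm.
Transfer each piece to the horizontal axis through the centroid using Ī + A·d² with d = y − 143.53:
  flange: d = 50.471 mm → contributes +10 972 977 mm⁴
  web: d = -53.529 mm → contributes +22 038 976 mm⁴
Total I = 33 011 953 mm⁴.
Radius of gyration: k = √(I/A) = √(33 011 953 / 8 160) = 63.605 mm.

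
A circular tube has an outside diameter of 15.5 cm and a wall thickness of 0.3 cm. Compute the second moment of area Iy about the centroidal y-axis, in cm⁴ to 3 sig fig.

Iy ≈ 414 cm⁴

Treat the section as a set of non-overlapping primitives; coordinates are from the bounding-box lower-left.
Outer circle: ⌀15.5, A = 188.69 cm², x = 7.75 cm, Ī = 2833.3 cm⁴.
Bore (subtracted): ⌀14.9, A = 174.37 cm², x = 7.75 cm, Ī = 2419.4 cm⁴.
By symmetry the centroid is at mid-width, x̄ = 7.75 cm.
All pieces are centred on the centroidal y-axis, so I = ΣĪ (holes subtracted) = 413.89 cm⁴.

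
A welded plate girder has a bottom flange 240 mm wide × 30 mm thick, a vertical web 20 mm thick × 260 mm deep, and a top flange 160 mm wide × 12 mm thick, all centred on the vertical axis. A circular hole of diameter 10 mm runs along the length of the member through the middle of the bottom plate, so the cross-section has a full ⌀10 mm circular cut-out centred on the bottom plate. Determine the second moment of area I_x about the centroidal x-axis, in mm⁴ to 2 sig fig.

I_x ≈ 1.7 × 10⁸ mm⁴

Decompose the section into non-overlapping parts with the origin at the bottom-left of its bounding rectangle.
Bottom plate: 240 × 30, A = 7 200 mm², y = 15 mm, Ī = 540 000 mm⁴.
Web plate: 20 × 260, A = 5 200 mm², y = 160 mm, Ī = 29 293 333 mm⁴.
Top plate: 160 × 12, A = 1 920 mm², y = 296 mm, Ī = 23 040 mm⁴.
Hole (subtracted): ⌀10, A = 78.54 mm², y = 15 mm, Ī = 490.9 mm⁴.
Centroid: ȳ = ΣA·y / ΣA = 105.8 mm.
Transfer each piece to the centroidal x-axis using Ī + A·d² with d = y − 105.8:
  bottom plate: d = -90.83 mm → contributes +59 937 717 mm⁴
  web plate: d = 54.17 mm → contributes +44 553 415 mm⁴
  top plate: d = 190.2 mm → contributes +69 460 760 mm⁴
  hole: d = -90.83 mm → contributes −648 419 mm⁴
Total I = 173 303 472 mm⁴.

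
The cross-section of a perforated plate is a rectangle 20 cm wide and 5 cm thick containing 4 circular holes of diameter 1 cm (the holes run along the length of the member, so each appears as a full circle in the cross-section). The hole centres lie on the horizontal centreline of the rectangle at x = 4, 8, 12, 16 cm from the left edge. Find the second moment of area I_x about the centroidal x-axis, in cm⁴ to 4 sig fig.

I_x ≈ 208.1 cm⁴

Decompose the section into non-overlapping parts with the origin at the bottom-left of its bounding rectangle.
Plate: 20 × 5, A = 100 cm², y = 2.5 cm, Ī = 208.333 cm⁴.
Hole 1 (subtracted): ⌀1, A = 0.785398 cm², y = 2.5 cm, Ī = 0.0490874 cm⁴.
Hole 2 (subtracted): ⌀1, A = 0.785398 cm², y = 2.5 cm, Ī = 0.0490874 cm⁴.
Hole 3 (subtracted): ⌀1, A = 0.785398 cm², y = 2.5 cm, Ī = 0.0490874 cm⁴.
Hole 4 (subtracted): ⌀1, A = 0.785398 cm², y = 2.5 cm, Ī = 0.0490874 cm⁴.
By symmetry the centroid is at mid-height, ȳ = 2.5 cm.
All pieces are centred on the centroidal x-axis, so I = ΣĪ (holes subtracted) = 208.137 cm⁴.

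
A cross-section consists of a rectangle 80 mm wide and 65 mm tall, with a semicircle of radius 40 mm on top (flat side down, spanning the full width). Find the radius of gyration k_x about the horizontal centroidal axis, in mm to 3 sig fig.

k_x ≈ 28.5 mm

Treat the section as a set of non-overlapping primitives; coordinates are from the bounding-box lower-left.
Rectangular body: 80 × 65, A = 5 200 mm², y = 32.5 mm, Ī = 1 830 833 mm⁴.
Semicircular cap: semicircle r = 40, A = 2513.3 mm², y = 81.977 mm, Ī = 280 978 mm⁴.
Centroid: ȳ = ΣA·y / ΣA = 48.621 mm.
Transfer each piece to the horizontal centroidal axis using Ī + A·d² with d = y − 48.621:
  rectangular body: d = -16.121 mm → contributes +3 182 296 mm⁴
  semicircular cap: d = 33.355 mm → contributes +3 077 173 mm⁴
Total I = 6 259 468 mm⁴.
Radius of gyration: k = √(I/A) = √(6 259 468 / 7713.3) = 28.487 mm.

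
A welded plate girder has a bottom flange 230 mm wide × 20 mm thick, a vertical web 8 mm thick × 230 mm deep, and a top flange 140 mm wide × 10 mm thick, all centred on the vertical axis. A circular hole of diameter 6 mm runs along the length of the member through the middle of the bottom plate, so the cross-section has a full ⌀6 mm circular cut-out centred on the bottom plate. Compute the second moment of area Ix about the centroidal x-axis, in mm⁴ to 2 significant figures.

Ix ≈ 7.9 × 10⁷ mm⁴

Break the section into simple shapes (no overlaps), measuring from the bottom-left corner of the bounding box.
Bottom plate: 230 × 20, A = 4 600 mm², y = 10 mm, Ī = 153 333 mm⁴.
Web plate: 8 × 230, A = 1 840 mm², y = 135 mm, Ī = 8 111 333 mm⁴.
Top plate: 140 × 10, A = 1 400 mm², y = 255 mm, Ī = 11 667 mm⁴.
Hole (subtracted): ⌀6, A = 28.27 mm², y = 10 mm, Ī = 63.62 mm⁴.
Centroid: ȳ = ΣA·y / ΣA = 83.35 mm.
Transfer each piece to the centroidal x-axis using Ī + A·d² with d = y − 83.35:
  bottom plate: d = -73.35 mm → contributes +24 903 214 mm⁴
  web plate: d = 51.65 mm → contributes +13 019 701 mm⁴
  top plate: d = 171.6 mm → contributes +41 260 268 mm⁴
  hole: d = -73.35 mm → contributes −152 191 mm⁴
Total I = 79 030 992 mm⁴.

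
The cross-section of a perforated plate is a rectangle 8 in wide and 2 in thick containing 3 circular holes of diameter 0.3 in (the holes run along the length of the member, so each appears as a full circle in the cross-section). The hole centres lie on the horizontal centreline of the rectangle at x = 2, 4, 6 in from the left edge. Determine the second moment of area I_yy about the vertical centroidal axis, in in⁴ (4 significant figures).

Treat the section as a set of non-overlapping primitives; coordinates are from the bounding-box lower-left.
Plate: 8 × 2, A = 16 in², x = 4 in, Ī = 85.3333 in⁴.
Hole 1 (subtracted): ⌀0.3, A = 0.0706858 in², x = 2 in, Ī = 0.000397608 in⁴.
Hole 2 (subtracted): ⌀0.3, A = 0.0706858 in², x = 4 in, Ī = 0.000397608 in⁴.
Hole 3 (subtracted): ⌀0.3, A = 0.0706858 in², x = 6 in, Ī = 0.000397608 in⁴.
By symmetry the centroid is at mid-width, x̄ = 4 in.
Transfer each piece to the vertical centroidal axis using Ī + A·d² with d = x − 4:
  plate: d = 0 in → contributes +85.3333 in⁴
  hole 1: d = -2 in → contributes −0.283141 in⁴
  hole 2: d = 0 in → contributes −0.000397608 in⁴
  hole 3: d = 2 in → contributes −0.283141 in⁴
Total I = 84.7667 in⁴.

I_yy ≈ 84.77 in⁴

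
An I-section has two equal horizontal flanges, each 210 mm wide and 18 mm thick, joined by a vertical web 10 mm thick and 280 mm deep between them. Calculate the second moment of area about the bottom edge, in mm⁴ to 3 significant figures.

I_base ≈ 4.45 × 10⁸ mm⁴

Break the section into simple shapes (no overlaps), measuring from the bottom-left corner of the bounding box.
Bottom flange: 210 × 18, A = 3 780 mm², y = 9 mm, Ī = 102 060 mm⁴.
Web: 10 × 280, A = 2 800 mm², y = 158 mm, Ī = 18 293 333 mm⁴.
Top flange: 210 × 18, A = 3 780 mm², y = 307 mm, Ī = 102 060 mm⁴.
Transfer each piece to the base of the section using Ī + A·d² with d = y − 0:
  bottom flange: d = 9 mm → contributes +408 240 mm⁴
  web: d = 158 mm → contributes +88 192 533 mm⁴
  top flange: d = 307 mm → contributes +356 363 280 mm⁴
Total I = 444 964 053 mm⁴.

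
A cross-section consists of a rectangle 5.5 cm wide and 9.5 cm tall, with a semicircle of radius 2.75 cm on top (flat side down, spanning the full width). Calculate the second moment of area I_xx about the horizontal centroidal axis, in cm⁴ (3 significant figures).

I_xx ≈ 738 cm⁴

Treat the section as a set of non-overlapping primitives; coordinates are from the bounding-box lower-left.
Rectangular body: 5.5 × 9.5, A = 52.25 cm², y = 4.75 cm, Ī = 392.96 cm⁴.
Semicircular cap: semicircle r = 2.75, A = 11.879 cm², y = 10.667 cm, Ī = 6.2772 cm⁴.
Centroid: ȳ = ΣA·y / ΣA = 5.8461 cm.
Transfer each piece to the horizontal centroidal axis using Ī + A·d² with d = y − 5.8461:
  rectangular body: d = -1.0961 cm → contributes +455.74 cm⁴
  semicircular cap: d = 4.8211 cm → contributes +282.38 cm⁴
Total I = 738.12 cm⁴.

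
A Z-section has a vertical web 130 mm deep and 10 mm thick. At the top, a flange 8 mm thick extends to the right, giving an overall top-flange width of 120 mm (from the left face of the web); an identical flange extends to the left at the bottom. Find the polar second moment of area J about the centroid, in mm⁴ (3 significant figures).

Treat the section as a set of non-overlapping primitives; coordinates are from the bounding-box lower-left.
Web: 10 × 130, A = 1 300 mm², y = 65 mm, Ī = 1 830 833 mm⁴.
Top flange (beyond web): 110 × 8, A = 880 mm², y = 126 mm, Ī = 4693.3 mm⁴.
Bottom flange (beyond web): 110 × 8, A = 880 mm², y = 4 mm, Ī = 4693.3 mm⁴.
Centroid: ȳ = ΣA·y / ΣA = 65 mm.
Transfer each piece to the centroidal x-axis using Ī + A·d² with d = y − 65:
  web: d = 0 mm → contributes +1 830 833 mm⁴
  top flange (beyond web): d = 61 mm → contributes +3 279 173 mm⁴
  bottom flange (beyond web): d = -61 mm → contributes +3 279 173 mm⁴
Total I = 8 389 180 mm⁴.
For the y-axis: x̄ = 115 mm.
Repeating about the centroidal y-axis gives I_y = 8 121 500 mm⁴.
Polar second moment: J = I_x + I_y = 16 510 680 mm⁴.

J ≈ 1.65 × 10⁷ mm⁴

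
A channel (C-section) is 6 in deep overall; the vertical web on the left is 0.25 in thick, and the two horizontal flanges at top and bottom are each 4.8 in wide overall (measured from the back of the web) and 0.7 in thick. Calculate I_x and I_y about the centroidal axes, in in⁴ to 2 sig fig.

I_x ≈ 49 in⁴, I_y ≈ 18 in⁴

Break the section into simple shapes (no overlaps), measuring from the bottom-left corner of the bounding box.
Web: 0.25 × 6, A = 1.5 in², y = 3 in, Ī = 4.5 in⁴.
Top flange (beyond web): 4.55 × 0.7, A = 3.185 in², y = 5.65 in, Ī = 0.1301 in⁴.
Bottom flange (beyond web): 4.55 × 0.7, A = 3.185 in², y = 0.35 in, Ī = 0.1301 in⁴.
By symmetry the centroid is at mid-height, ȳ = 3 in.
Transfer each piece to the centroidal x-axis using Ī + A·d² with d = y − 3:
  web: d = 0 in → contributes +4.5 in⁴
  top flange (beyond web): d = 2.65 in → contributes +22.5 in⁴
  bottom flange (beyond web): d = -2.65 in → contributes +22.5 in⁴
Total I = 49.49 in⁴.
For the y-axis: x̄ = 2.068 in.
Repeating about the centroidal y-axis gives I_y = 17.99 in⁴.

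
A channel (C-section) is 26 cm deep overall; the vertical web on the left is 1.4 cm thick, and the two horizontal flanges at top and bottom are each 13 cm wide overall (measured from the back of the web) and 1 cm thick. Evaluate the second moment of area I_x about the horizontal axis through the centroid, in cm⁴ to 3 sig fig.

Break the section into simple shapes (no overlaps), measuring from the bottom-left corner of the bounding box.
Web: 1.4 × 26, A = 36.4 cm², y = 13 cm, Ī = 2050.5 cm⁴.
Top flange (beyond web): 11.6 × 1, A = 11.6 cm², y = 25.5 cm, Ī = 0.96667 cm⁴.
Bottom flange (beyond web): 11.6 × 1, A = 11.6 cm², y = 0.5 cm, Ī = 0.96667 cm⁴.
By symmetry the centroid is at mid-height, ȳ = 13 cm.
Transfer each piece to the horizontal axis through the centroid using Ī + A·d² with d = y − 13:
  web: d = 0 cm → contributes +2050.5 cm⁴
  top flange (beyond web): d = 12.5 cm → contributes +1813.5 cm⁴
  bottom flange (beyond web): d = -12.5 cm → contributes +1813.5 cm⁴
Total I = 5677.5 cm⁴.

I_x ≈ 5680 cm⁴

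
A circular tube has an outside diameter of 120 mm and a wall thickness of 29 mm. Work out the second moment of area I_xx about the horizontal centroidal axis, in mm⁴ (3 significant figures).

Treat the section as a set of non-overlapping primitives; coordinates are from the bounding-box lower-left.
Outer circle: ⌀120, A = 11 310 mm², y = 60 mm, Ī = 10 178 760 mm⁴.
Bore (subtracted): ⌀62, A = 3019.1 mm², y = 60 mm, Ī = 725 332 mm⁴.
By symmetry the centroid is at mid-height, ȳ = 60 mm.
All pieces are centred on the horizontal centroidal axis, so I = ΣĪ (holes subtracted) = 9 453 429 mm⁴.

I_xx ≈ 9.45 × 10⁶ mm⁴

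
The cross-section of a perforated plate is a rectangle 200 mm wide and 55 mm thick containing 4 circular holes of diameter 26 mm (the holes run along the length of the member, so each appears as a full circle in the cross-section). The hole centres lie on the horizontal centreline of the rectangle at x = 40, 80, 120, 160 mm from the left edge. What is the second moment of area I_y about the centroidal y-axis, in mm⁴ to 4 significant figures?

I_y ≈ 3.233 × 10⁷ mm⁴

Split into non-overlapping primitives; take the origin at the lower-left of the bounding box.
Plate: 200 × 55, A = 11 000 mm², x = 100 mm, Ī = 36 666 667 mm⁴.
Hole 1 (subtracted): ⌀26, A = 530.929 mm², x = 40 mm, Ī = 22431.8 mm⁴.
Hole 2 (subtracted): ⌀26, A = 530.929 mm², x = 80 mm, Ī = 22431.8 mm⁴.
Hole 3 (subtracted): ⌀26, A = 530.929 mm², x = 120 mm, Ī = 22431.8 mm⁴.
Hole 4 (subtracted): ⌀26, A = 530.929 mm², x = 160 mm, Ī = 22431.8 mm⁴.
By symmetry the centroid is at mid-width, x̄ = 100 mm.
Transfer each piece to the centroidal y-axis using Ī + A·d² with d = x − 100:
  plate: d = 0 mm → contributes +36 666 667 mm⁴
  hole 1: d = -60 mm → contributes −1 933 777 mm⁴
  hole 2: d = -20 mm → contributes −234 803 mm⁴
  hole 3: d = 20 mm → contributes −234 803 mm⁴
  hole 4: d = 60 mm → contributes −1 933 777 mm⁴
Total I = 32 329 506 mm⁴.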